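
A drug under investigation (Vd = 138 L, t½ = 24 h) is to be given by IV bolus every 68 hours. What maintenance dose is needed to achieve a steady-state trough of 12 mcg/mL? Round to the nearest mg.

τ/t½ = 68/24 ≈ 2.8333, so f = (1/2)^(68/24) ≈ 0.140308.
Cmin,ss = (D/Vd)·f/(1−f), so D = Cmin,ss·Vd·(1−f)/f.
D = 12 × 138 × (1−f)/f ≈ 12 × 138 × 6.12718 ≈ 10146.61 mg.

10147 mg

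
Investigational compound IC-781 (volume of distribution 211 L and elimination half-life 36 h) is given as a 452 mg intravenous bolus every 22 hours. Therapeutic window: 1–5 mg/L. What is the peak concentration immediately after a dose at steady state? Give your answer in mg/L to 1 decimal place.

Over one 22-h interval, 22/36 ≈ 0.61111 half-lives elapse, leaving f ≈ 0.6547 of each dose.
At steady state, accumulation factor R = 1/(1 − e^(−kτ)) ≈ 2.8960.
Each bolus raises the concentration by D/Vd = 452/211 ≈ 2.142 mg/L.
Cmax,ss = C₀/(1 − f) ≈ 2.142/0.3453 ≈ 6.203 mg/L.
Peak 6.2 mg/L vs MTC 5 mg/L: exceeds toxic threshold.

6.2 mg/L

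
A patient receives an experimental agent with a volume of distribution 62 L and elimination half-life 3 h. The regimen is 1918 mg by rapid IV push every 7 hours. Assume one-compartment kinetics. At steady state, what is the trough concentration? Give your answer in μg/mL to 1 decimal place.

Over one 7-h interval, 7/3 ≈ 2.3333 half-lives elapse, leaving f ≈ 0.1984 of each dose.
At steady state, accumulation factor R = 1/(1 − e^(−kτ)) ≈ 1.2475.
Each bolus raises the concentration by D/Vd = 1918/62 ≈ 30.935 μg/mL.
Cmax,ss = C₀/(1 − f) ≈ 30.935/0.8016 ≈ 38.592 μg/mL.
Steady-state trough Cmin,ss = Cmax,ss·f ≈ 38.592 × 0.1984 ≈ 7.657 μg/mL.

7.7 μg/mL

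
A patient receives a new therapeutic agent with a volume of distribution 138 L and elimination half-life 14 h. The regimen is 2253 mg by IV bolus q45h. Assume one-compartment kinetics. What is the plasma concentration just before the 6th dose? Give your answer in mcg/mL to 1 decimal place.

f = (1/2)^(τ/t½) = (1/2)^(45/14) ≈ 0.1077.
C₀ = D/Vd = 2253/138 ≈ 16.326 mcg/mL.
Before the 6th dose, 5 doses have been given. Superposition: Cmin = C₀·(f + f² + … + f^5).
≈ 16.326 × (0.1077 + 0.0116 + 0.0012 + 0.0001 + 0.0000) ≈ 16.326 × 0.1206 ≈ 1.969 mcg/mL.

2.0 mcg/mL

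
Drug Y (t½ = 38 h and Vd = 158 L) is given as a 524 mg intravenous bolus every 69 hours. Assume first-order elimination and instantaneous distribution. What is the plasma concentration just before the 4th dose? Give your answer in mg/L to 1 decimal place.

1.3 mg/L

f = (1/2)^(τ/t½) = (1/2)^(69/38) ≈ 0.2840.
C₀ = D/Vd = 524/158 ≈ 3.316 mg/L.
Before the 4th dose, 3 doses have been given. Superposition: Cmin = C₀·(f + f² + … + f^3).
≈ 3.316 × (0.2840 + 0.0807 + 0.0229) ≈ 3.316 × 0.3876 ≈ 1.285 mg/L.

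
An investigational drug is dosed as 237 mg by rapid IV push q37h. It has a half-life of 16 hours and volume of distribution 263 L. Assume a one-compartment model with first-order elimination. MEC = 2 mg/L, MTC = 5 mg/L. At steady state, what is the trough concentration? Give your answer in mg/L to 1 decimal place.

τ/t½ = 37/16 ≈ 2.3125, so fraction remaining f = (1/2)^(37/16) ≈ 0.2013.
Each bolus raises the concentration by D/Vd = 237/263 ≈ 0.901 mg/L.
Steady-state trough Cmin,ss = C₀·f/(1−f) ≈ 0.901 × 0.2013/0.7987 ≈ 0.227 mg/L.
Trough 0.2 mg/L vs MEC 2 mg/L: subtherapeutic.

0.2 mg/L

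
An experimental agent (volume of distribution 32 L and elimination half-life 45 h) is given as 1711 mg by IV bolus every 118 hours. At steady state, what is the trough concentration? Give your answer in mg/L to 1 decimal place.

Over one 118-h interval, 118/45 ≈ 2.6222 half-lives elapse, leaving f ≈ 0.1624 of each dose.
Accumulation ratio R = 1/(1 − f) ≈ 1/0.8376 ≈ 1.1939.
Single-dose peak C₀ = D/Vd = 1711/32 ≈ 53.469 mg/L.
Steady-state peak Cmax,ss = C₀·R ≈ 53.469 × 1.1939 ≈ 63.837 mg/L.
Steady-state trough Cmin,ss = Cmax,ss·f ≈ 63.837 × 0.1624 ≈ 10.367 mg/L.

10.4 mg/L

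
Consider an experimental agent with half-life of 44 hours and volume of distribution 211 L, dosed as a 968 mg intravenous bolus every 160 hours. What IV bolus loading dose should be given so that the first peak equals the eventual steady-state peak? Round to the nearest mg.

1053 mg

f = (1/2)^(160/44) ≈ 0.080417; accumulation ratio R = 1/(1−f) ≈ 1.08745.
Loading dose to hit Cmax,ss on first dose: D_load = D_maint·R ≈ 968 × 1.08745 ≈ 1052.65 mg.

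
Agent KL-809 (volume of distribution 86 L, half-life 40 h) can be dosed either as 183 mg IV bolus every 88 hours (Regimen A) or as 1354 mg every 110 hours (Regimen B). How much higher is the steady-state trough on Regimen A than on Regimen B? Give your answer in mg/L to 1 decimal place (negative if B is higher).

-2.2 mg/L

Regimen A: f = (1/2)^(88/40) ≈ 0.2176; Cmin,ss = (183/86)·f/(1−f) ≈ 0.592 mg/L.
Regimen B: f = (1/2)^(110/40) ≈ 0.1487; Cmin,ss = (1354/86)·f/(1−f) ≈ 2.750 mg/L.
Difference ≈ 0.592 − 2.750 ≈ -2.158 mg/L.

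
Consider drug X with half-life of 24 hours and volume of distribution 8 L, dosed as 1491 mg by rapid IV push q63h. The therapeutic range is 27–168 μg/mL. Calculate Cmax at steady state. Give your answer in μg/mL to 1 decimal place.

τ/t½ = 63/24 ≈ 2.625, so fraction remaining f = (1/2)^(63/24) ≈ 0.1621.
At steady state, accumulation factor R = 1/(1 − e^(−kτ)) ≈ 1.1935.
Single-dose peak C₀ = D/Vd = 1491/8 ≈ 186.375 μg/mL.
Cmax,ss = C₀/(1 − f) ≈ 186.375/0.8379 ≈ 222.431 μg/mL.
Peak 222.4 μg/mL vs MTC 168 μg/mL: exceeds toxic threshold.

222.4 μg/mL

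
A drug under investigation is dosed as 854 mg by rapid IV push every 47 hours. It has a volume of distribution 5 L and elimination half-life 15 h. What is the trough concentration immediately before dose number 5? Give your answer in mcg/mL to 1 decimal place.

f = (1/2)^(τ/t½) = (1/2)^(47/15) ≈ 0.1140.
C₀ = D/Vd = 854/5 ≈ 170.800 mcg/mL.
Before the 5th dose, 4 doses have been given. Superposition: Cmin = C₀·(f + f² + … + f^4).
≈ 170.800 × (0.1140 + 0.0130 + 0.0015 + 0.0002) ≈ 170.800 × 0.1287 ≈ 21.982 mcg/mL.

22.0 mcg/mL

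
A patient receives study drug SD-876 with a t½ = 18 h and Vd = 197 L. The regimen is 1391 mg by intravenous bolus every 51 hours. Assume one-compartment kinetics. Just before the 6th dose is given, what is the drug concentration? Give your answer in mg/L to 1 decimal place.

1.2 mg/L

f = (1/2)^(τ/t½) = (1/2)^(51/18) ≈ 0.1403.
C₀ = D/Vd = 1391/197 ≈ 7.061 mg/L.
Before the 6th dose, 5 doses have been given. Superposition: Cmin = C₀·(f + f² + … + f^5).
≈ 7.061 × (0.1403 + 0.0197 + 0.0028 + 0.0004 + 0.0001) ≈ 7.061 × 0.1633 ≈ 1.153 mg/L.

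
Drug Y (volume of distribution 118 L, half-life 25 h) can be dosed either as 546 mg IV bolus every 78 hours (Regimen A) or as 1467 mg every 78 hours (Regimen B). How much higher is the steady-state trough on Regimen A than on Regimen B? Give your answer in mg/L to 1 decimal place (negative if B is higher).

-1.0 mg/L

Regimen A: f = (1/2)^(78/25) ≈ 0.1150; Cmin,ss = (546/118)·f/(1−f) ≈ 0.601 mg/L.
Regimen B: f = (1/2)^(78/25) ≈ 0.1150; Cmin,ss = (1467/118)·f/(1−f) ≈ 1.615 mg/L.
Difference ≈ 0.601 − 1.615 ≈ -1.014 mg/L.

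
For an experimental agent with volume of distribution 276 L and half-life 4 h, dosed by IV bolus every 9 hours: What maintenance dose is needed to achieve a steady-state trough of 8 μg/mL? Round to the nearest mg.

8295 mg

τ/t½ = 9/4 ≈ 2.25, so f = (1/2)^(9/4) ≈ 0.210224.
Cmin,ss = (D/Vd)·f/(1−f), so D = Cmin,ss·Vd·(1−f)/f.
D = 8 × 276 × (1−f)/f ≈ 8 × 276 × 3.75683 ≈ 8295.08 mg.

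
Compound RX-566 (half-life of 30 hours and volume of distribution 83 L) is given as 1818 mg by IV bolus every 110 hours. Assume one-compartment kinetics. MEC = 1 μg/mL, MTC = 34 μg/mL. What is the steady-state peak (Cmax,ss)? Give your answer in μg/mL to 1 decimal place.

23.8 μg/mL

k = ln2/t½ = ln2/30 ≈ 0.023105 h⁻¹; fraction remaining f = e^(−kτ) = e^(−0.023105×110) ≈ 0.0787.
Accumulation ratio R = 1/(1 − f) ≈ 1/0.9213 ≈ 1.0854.
Single-dose peak C₀ = D/Vd = 1818/83 ≈ 21.904 μg/mL.
Steady-state peak Cmax,ss = C₀·R ≈ 21.904 × 1.0854 ≈ 23.775 μg/mL.
Peak 23.8 μg/mL vs MTC 34 μg/mL: below toxic threshold.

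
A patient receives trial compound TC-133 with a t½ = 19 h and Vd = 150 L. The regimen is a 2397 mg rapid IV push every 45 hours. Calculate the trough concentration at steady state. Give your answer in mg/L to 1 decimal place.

3.8 mg/L

k = ln2/t½ = ln2/19 ≈ 0.036481 h⁻¹; fraction remaining f = e^(−kτ) = e^(−0.036481×45) ≈ 0.1937.
Each bolus raises the concentration by D/Vd = 2397/150 ≈ 15.980 mg/L.
Steady-state trough Cmin,ss = C₀·f/(1−f) ≈ 15.980 × 0.1937/0.8063 ≈ 3.839 mg/L.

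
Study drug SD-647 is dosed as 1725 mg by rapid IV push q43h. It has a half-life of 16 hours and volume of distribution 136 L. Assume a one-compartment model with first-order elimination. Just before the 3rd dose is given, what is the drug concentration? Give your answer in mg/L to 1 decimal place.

f = (1/2)^(τ/t½) = (1/2)^(43/16) ≈ 0.1552.
C₀ = D/Vd = 1725/136 ≈ 12.684 mg/L.
Before the 3rd dose, 2 doses have been given. Superposition: Cmin = C₀·(f + f²).
≈ 12.684 × (0.1552 + 0.0241) ≈ 12.684 × 0.1793 ≈ 2.274 mg/L.

2.3 mg/L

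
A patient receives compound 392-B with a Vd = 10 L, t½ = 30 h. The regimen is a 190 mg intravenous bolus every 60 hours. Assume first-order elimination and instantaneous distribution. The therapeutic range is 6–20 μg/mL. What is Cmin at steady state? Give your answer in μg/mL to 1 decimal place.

6.3 μg/mL

The dosing interval is 2 half-lives, so f = 2^(−2) = 0.25.
At steady state, R = 1/(1 − 0.25) = 4/3.
Single-dose peak C₀ = D/Vd = 190/10 = 19 μg/mL.
Steady-state peak Cmax,ss = C₀·R = 19 × 4/3 ≈ 25.333 μg/mL.
Steady-state trough Cmin,ss = Cmax,ss·f ≈ 25.333 × 0.25 ≈ 6.333 μg/mL.
Trough 6.3 μg/mL vs MEC 6 μg/mL: adequate.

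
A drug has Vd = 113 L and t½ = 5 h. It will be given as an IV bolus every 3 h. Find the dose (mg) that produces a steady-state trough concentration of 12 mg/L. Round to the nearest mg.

τ/t½ = 3/5 ≈ 0.6, so f = (1/2)^(3/5) ≈ 0.659754.
Cmin,ss = (D/Vd)·f/(1−f), so D = Cmin,ss·Vd·(1−f)/f.
D = 12 × 113 × (1−f)/f ≈ 12 × 113 × 0.51572 ≈ 699.32 mg.

699 mg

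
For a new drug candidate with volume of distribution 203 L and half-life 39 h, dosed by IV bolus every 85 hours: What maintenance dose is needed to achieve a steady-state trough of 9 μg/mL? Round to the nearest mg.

τ/t½ = 85/39 ≈ 2.1795, so f = (1/2)^(85/39) ≈ 0.220754.
Cmin,ss = (D/Vd)·f/(1−f), so D = Cmin,ss·Vd·(1−f)/f.
D = 9 × 203 × (1−f)/f ≈ 9 × 203 × 3.52993 ≈ 6449.18 mg.

6449 mg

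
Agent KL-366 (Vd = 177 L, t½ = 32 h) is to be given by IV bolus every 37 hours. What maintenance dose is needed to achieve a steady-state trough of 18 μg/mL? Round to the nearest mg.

τ/t½ = 37/32 ≈ 1.1562, so f = (1/2)^(37/32) ≈ 0.448677.
Cmin,ss = (D/Vd)·f/(1−f), so D = Cmin,ss·Vd·(1−f)/f.
D = 18 × 177 × (1−f)/f ≈ 18 × 177 × 1.22877 ≈ 3914.86 mg.

3915 mg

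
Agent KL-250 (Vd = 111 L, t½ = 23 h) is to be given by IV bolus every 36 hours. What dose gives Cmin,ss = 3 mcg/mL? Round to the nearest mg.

τ/t½ = 36/23 ≈ 1.5652, so f = (1/2)^(36/23) ≈ 0.337927.
Cmin,ss = (D/Vd)·f/(1−f), so D = Cmin,ss·Vd·(1−f)/f.
D = 3 × 111 × (1−f)/f ≈ 3 × 111 × 1.95922 ≈ 652.42 mg.

652 mg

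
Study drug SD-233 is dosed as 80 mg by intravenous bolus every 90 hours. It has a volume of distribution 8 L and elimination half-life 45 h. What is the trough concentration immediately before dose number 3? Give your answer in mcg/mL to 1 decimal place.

3.1 mcg/mL

f = (1/2)^(τ/t½) = (1/2)^(90/45) ≈ 0.2500.
C₀ = D/Vd = 80/8 ≈ 10.000 mcg/mL.
Before the 3rd dose, 2 doses have been given. Superposition: Cmin = C₀·(f + f²).
≈ 10.000 × (0.2500 + 0.0625) ≈ 10.000 × 0.3125 ≈ 3.125 mcg/mL.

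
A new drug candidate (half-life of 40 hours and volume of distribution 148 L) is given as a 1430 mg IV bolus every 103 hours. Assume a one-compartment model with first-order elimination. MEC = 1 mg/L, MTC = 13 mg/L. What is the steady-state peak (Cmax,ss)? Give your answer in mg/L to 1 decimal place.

11.6 mg/L

k = ln2/t½ = ln2/40 ≈ 0.017329 h⁻¹; fraction remaining f = e^(−kτ) = e^(−0.017329×103) ≈ 0.1678.
Accumulation ratio R = 1/(1 − f) ≈ 1/0.8322 ≈ 1.2016.
Each bolus raises the concentration by D/Vd = 1430/148 ≈ 9.662 mg/L.
Steady-state peak Cmax,ss = C₀·R ≈ 9.662 × 1.2016 ≈ 11.610 mg/L.
Peak 11.6 mg/L vs MTC 13 mg/L: below toxic threshold.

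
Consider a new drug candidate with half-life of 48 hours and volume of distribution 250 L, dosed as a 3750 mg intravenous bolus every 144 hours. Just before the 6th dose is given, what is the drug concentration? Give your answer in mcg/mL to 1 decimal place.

2.1 mcg/mL

f = (1/2)^(τ/t½) = (1/2)^(144/48) ≈ 0.1250.
C₀ = D/Vd = 3750/250 ≈ 15.000 mcg/mL.
Before the 6th dose, 5 doses have been given. Superposition: Cmin = C₀·(f + f² + … + f^5).
≈ 15.000 × (0.1250 + 0.0156 + 0.0020 + 0.0002 + 0.0000) ≈ 15.000 × 0.1428 ≈ 2.142 mcg/mL.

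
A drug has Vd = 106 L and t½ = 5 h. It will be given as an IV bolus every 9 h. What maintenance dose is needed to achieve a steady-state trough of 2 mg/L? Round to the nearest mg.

526 mg

τ/t½ = 9/5 ≈ 1.8, so f = (1/2)^(9/5) ≈ 0.287175.
Cmin,ss = (D/Vd)·f/(1−f), so D = Cmin,ss·Vd·(1−f)/f.
D = 2 × 106 × (1−f)/f ≈ 2 × 106 × 2.48220 ≈ 526.23 mg.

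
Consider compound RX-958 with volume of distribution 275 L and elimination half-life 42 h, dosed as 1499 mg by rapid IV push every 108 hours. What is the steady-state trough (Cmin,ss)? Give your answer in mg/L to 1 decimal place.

Over one 108-h interval, 108/42 ≈ 2.5714 half-lives elapse, leaving f ≈ 0.1682 of each dose.
Accumulation ratio R = 1/(1 − f) ≈ 1/0.8318 ≈ 1.2022.
Single-dose peak C₀ = D/Vd = 1499/275 ≈ 5.451 mg/L.
Steady-state peak Cmax,ss = C₀·R ≈ 5.451 × 1.2022 ≈ 6.553 mg/L.
One interval later, Cmin,ss = Cmax,ss·e^(−kτ) ≈ 6.553 × 0.1682 ≈ 1.102 mg/L.

1.1 mg/L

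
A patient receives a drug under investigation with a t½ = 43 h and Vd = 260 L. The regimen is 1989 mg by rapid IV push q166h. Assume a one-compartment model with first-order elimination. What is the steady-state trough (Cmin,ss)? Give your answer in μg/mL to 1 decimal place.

0.6 μg/mL

Over one 166-h interval, 166/43 ≈ 3.8605 half-lives elapse, leaving f ≈ 0.0688 of each dose.
Single-dose peak C₀ = D/Vd = 1989/260 ≈ 7.650 μg/mL.
Steady-state trough Cmin,ss = C₀·f/(1−f) ≈ 7.650 × 0.0688/0.9312 ≈ 0.565 μg/mL.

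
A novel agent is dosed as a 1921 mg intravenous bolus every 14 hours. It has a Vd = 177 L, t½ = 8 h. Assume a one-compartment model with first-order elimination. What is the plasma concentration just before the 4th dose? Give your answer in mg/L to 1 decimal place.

f = (1/2)^(τ/t½) = (1/2)^(14/8) ≈ 0.2973.
C₀ = D/Vd = 1921/177 ≈ 10.853 mg/L.
Before the 4th dose, 3 doses have been given. Superposition: Cmin = C₀·(f + f² + … + f^3).
≈ 10.853 × (0.2973 + 0.0884 + 0.0263) ≈ 10.853 × 0.4120 ≈ 4.471 mg/L.

4.5 mg/L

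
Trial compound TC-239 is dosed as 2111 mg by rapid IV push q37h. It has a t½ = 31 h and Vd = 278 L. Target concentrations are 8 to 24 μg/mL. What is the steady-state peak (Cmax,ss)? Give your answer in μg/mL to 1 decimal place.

13.5 μg/mL

k = ln2/t½ = ln2/31 ≈ 0.022360 h⁻¹; fraction remaining f = e^(−kτ) = e^(−0.022360×37) ≈ 0.4372.
Accumulation ratio R = 1/(1 − f) ≈ 1/0.5628 ≈ 1.7768.
Single-dose peak C₀ = D/Vd = 2111/278 ≈ 7.594 μg/mL.
Steady-state peak Cmax,ss = C₀·R ≈ 7.594 × 1.7768 ≈ 13.493 μg/mL.
Peak 13.5 μg/mL vs MTC 24 μg/mL: below toxic threshold.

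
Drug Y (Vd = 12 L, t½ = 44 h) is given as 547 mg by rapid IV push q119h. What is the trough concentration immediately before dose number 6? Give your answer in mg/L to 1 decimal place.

f = (1/2)^(τ/t½) = (1/2)^(119/44) ≈ 0.1534.
C₀ = D/Vd = 547/12 ≈ 45.583 mg/L.
Before the 6th dose, 5 doses have been given. Superposition: Cmin = C₀·(f + f² + … + f^5).
≈ 45.583 × (0.1534 + 0.0235 + 0.0036 + 0.0006 + 0.0001) ≈ 45.583 × 0.1812 ≈ 8.260 mg/L.

8.3 mg/L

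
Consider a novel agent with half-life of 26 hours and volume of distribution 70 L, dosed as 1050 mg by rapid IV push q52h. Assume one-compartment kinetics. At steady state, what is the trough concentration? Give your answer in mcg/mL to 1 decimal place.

5.0 mcg/mL

The dosing interval is 2 half-lives, so f = 2^(−2) = 0.25.
Accumulation ratio R = 1/(1 − f) = 1/0.75 = 4/3.
Single-dose peak C₀ = D/Vd = 1050/70 = 15 mcg/mL.
Steady-state peak Cmax,ss = C₀·R = 15 × 4/3 ≈ 20.000 mcg/mL.
Steady-state trough Cmin,ss = Cmax,ss·f ≈ 20.000 × 0.25 ≈ 5.000 mcg/mL.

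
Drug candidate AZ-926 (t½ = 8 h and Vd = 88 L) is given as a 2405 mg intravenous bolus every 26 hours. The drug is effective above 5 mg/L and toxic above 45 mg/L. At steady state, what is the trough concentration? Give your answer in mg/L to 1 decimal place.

3.2 mg/L

Over one 26-h interval, 26/8 ≈ 3.25 half-lives elapse, leaving f ≈ 0.1051 of each dose.
Each bolus raises the concentration by D/Vd = 2405/88 ≈ 27.330 mg/L.
Steady-state trough Cmin,ss = C₀·f/(1−f) ≈ 27.330 × 0.1051/0.8949 ≈ 3.210 mg/L.
Trough 3.2 mg/L vs MEC 5 mg/L: subtherapeutic.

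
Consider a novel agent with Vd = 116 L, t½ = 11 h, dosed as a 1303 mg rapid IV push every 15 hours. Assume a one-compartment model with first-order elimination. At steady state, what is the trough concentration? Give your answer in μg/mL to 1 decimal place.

7.1 μg/mL

τ/t½ = 15/11 ≈ 1.3636, so fraction remaining f = (1/2)^(15/11) ≈ 0.3886.
At steady state, accumulation factor R = 1/(1 − e^(−kτ)) ≈ 1.6356.
Single-dose peak C₀ = D/Vd = 1303/116 ≈ 11.233 μg/mL.
Steady-state peak Cmax,ss = C₀·R ≈ 11.233 × 1.6356 ≈ 18.373 μg/mL.
Steady-state trough Cmin,ss = Cmax,ss·f ≈ 18.373 × 0.3886 ≈ 7.140 μg/mL.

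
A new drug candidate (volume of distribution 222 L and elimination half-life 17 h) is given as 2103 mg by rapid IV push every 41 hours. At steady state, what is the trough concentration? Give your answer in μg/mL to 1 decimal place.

2.2 μg/mL

Over one 41-h interval, 41/17 ≈ 2.4118 half-lives elapse, leaving f ≈ 0.1879 of each dose.
Accumulation ratio R = 1/(1 − f) ≈ 1/0.8121 ≈ 1.2314.
Single-dose peak C₀ = D/Vd = 2103/222 ≈ 9.473 μg/mL.
Steady-state peak Cmax,ss = C₀·R ≈ 9.473 × 1.2314 ≈ 11.665 μg/mL.
One interval later, Cmin,ss = Cmax,ss·e^(−kτ) ≈ 11.665 × 0.1879 ≈ 2.192 μg/mL.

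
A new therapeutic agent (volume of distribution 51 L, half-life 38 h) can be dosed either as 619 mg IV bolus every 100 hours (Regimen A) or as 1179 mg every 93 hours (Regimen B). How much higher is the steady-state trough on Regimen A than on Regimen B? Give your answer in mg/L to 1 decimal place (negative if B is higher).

-2.9 mg/L

Regimen A: f = (1/2)^(100/38) ≈ 0.1614; Cmin,ss = (619/51)·f/(1−f) ≈ 2.336 mg/L.
Regimen B: f = (1/2)^(93/38) ≈ 0.1833; Cmin,ss = (1179/51)·f/(1−f) ≈ 5.189 mg/L.
Difference ≈ 2.336 − 5.189 ≈ -2.853 mg/L.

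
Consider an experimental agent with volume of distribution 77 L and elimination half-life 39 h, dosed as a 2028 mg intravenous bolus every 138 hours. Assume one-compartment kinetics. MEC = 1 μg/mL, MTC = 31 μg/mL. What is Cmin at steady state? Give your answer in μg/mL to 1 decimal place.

2.5 μg/mL

τ/t½ = 138/39 ≈ 3.5385, so fraction remaining f = (1/2)^(138/39) ≈ 0.0861.
At steady state, accumulation factor R = 1/(1 − e^(−kτ)) ≈ 1.0942.
Single-dose peak C₀ = D/Vd = 2028/77 ≈ 26.338 μg/mL.
Cmax,ss = C₀/(1 − f) ≈ 26.338/0.9139 ≈ 28.819 μg/mL.
Steady-state trough Cmin,ss = Cmax,ss·f ≈ 28.819 × 0.0861 ≈ 2.481 μg/mL.
Trough 2.5 μg/mL vs MEC 1 μg/mL: adequate.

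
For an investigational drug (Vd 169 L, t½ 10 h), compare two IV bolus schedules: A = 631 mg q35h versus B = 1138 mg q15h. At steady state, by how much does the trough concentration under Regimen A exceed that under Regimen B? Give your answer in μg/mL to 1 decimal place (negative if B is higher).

Regimen A: f = (1/2)^(35/10) ≈ 0.0884; Cmin,ss = (631/169)·f/(1−f) ≈ 0.362 μg/mL.
Regimen B: f = (1/2)^(15/10) ≈ 0.3536; Cmin,ss = (1138/169)·f/(1−f) ≈ 3.684 μg/mL.
Difference ≈ 0.362 − 3.684 ≈ -3.322 μg/mL.

-3.3 μg/mL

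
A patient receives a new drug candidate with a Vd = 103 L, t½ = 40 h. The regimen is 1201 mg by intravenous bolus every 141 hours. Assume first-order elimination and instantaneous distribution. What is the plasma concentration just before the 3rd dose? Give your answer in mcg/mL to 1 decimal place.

1.1 mcg/mL

f = (1/2)^(τ/t½) = (1/2)^(141/40) ≈ 0.0869.
C₀ = D/Vd = 1201/103 ≈ 11.660 mcg/mL.
Before the 3rd dose, 2 doses have been given. Superposition: Cmin = C₀·(f + f²).
≈ 11.660 × (0.0869 + 0.0076) ≈ 11.660 × 0.0945 ≈ 1.102 mcg/mL.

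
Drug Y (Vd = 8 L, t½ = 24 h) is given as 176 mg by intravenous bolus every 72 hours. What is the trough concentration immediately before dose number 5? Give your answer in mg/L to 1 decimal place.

f = (1/2)^(τ/t½) = (1/2)^(72/24) ≈ 0.1250.
C₀ = D/Vd = 176/8 ≈ 22.000 mg/L.
Before the 5th dose, 4 doses have been given. Superposition: Cmin = C₀·(f + f² + … + f^4).
≈ 22.000 × (0.1250 + 0.0156 + 0.0020 + 0.0002) ≈ 22.000 × 0.1428 ≈ 3.142 mg/L.

3.1 mg/L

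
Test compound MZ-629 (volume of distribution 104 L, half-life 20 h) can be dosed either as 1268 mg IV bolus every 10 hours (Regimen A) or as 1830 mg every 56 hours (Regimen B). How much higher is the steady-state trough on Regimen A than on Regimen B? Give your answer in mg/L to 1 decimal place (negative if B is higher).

Regimen A: f = (1/2)^(10/20) ≈ 0.7071; Cmin,ss = (1268/104)·f/(1−f) ≈ 29.434 mg/L.
Regimen B: f = (1/2)^(56/20) ≈ 0.1436; Cmin,ss = (1830/104)·f/(1−f) ≈ 2.950 mg/L.
Difference ≈ 29.434 − 2.950 ≈ 26.484 mg/L.

26.5 mg/L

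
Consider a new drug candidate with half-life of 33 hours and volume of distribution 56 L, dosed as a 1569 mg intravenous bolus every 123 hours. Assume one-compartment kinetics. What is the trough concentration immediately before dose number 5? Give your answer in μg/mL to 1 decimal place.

f = (1/2)^(τ/t½) = (1/2)^(123/33) ≈ 0.0755.
C₀ = D/Vd = 1569/56 ≈ 28.018 μg/mL.
Before the 5th dose, 4 doses have been given. Superposition: Cmin = C₀·(f + f² + … + f^4).
≈ 28.018 × (0.0755 + 0.0057 + 0.0004 + 0.0000) ≈ 28.018 × 0.0816 ≈ 2.286 μg/mL.

2.3 μg/mL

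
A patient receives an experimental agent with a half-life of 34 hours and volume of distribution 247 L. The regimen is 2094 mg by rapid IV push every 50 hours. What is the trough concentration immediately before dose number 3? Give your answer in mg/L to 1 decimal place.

f = (1/2)^(τ/t½) = (1/2)^(50/34) ≈ 0.3608.
C₀ = D/Vd = 2094/247 ≈ 8.478 mg/L.
Before the 3rd dose, 2 doses have been given. Superposition: Cmin = C₀·(f + f²).
≈ 8.478 × (0.3608 + 0.1302) ≈ 8.478 × 0.4910 ≈ 4.163 mg/L.

4.2 mg/L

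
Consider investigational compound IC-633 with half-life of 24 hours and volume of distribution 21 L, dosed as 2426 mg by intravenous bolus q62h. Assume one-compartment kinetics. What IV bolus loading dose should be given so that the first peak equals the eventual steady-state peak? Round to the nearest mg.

2912 mg

f = (1/2)^(62/24) ≈ 0.166855; accumulation ratio R = 1/(1−f) ≈ 1.20027.
Loading dose to hit Cmax,ss on first dose: D_load = D_maint·R ≈ 2426 × 1.20027 ≈ 2911.86 mg.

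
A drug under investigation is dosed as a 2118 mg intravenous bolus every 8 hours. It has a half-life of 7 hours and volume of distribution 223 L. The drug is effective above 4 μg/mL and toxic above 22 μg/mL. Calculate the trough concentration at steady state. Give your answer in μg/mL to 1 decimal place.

7.9 μg/mL

Over one 8-h interval, 8/7 ≈ 1.1429 half-lives elapse, leaving f ≈ 0.4529 of each dose.
Accumulation ratio R = 1/(1 − f) ≈ 1/0.5471 ≈ 1.8278.
Single-dose peak C₀ = D/Vd = 2118/223 ≈ 9.498 μg/mL.
Cmax,ss = C₀/(1 − f) ≈ 9.498/0.5471 ≈ 17.361 μg/mL.
One interval later, Cmin,ss = Cmax,ss·e^(−kτ) ≈ 17.361 × 0.4529 ≈ 7.863 μg/mL.
Trough 7.9 μg/mL vs MEC 4 μg/mL: adequate.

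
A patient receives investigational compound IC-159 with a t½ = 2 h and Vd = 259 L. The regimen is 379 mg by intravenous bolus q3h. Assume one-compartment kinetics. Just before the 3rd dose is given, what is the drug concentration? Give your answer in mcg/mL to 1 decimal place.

f = (1/2)^(τ/t½) = (1/2)^(3/2) ≈ 0.3536.
C₀ = D/Vd = 379/259 ≈ 1.463 mcg/mL.
Before the 3rd dose, 2 doses have been given. Superposition: Cmin = C₀·(f + f²).
≈ 1.463 × (0.3536 + 0.1250) ≈ 1.463 × 0.4786 ≈ 0.700 mcg/mL.

0.7 mcg/mL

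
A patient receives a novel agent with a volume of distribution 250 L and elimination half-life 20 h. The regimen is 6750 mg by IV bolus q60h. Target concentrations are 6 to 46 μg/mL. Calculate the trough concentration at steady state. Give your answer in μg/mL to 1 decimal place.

3.9 μg/mL

The dosing interval is 3 half-lives, so f = 2^(−3) = 0.125.
Accumulation ratio R = 1/(1 − f) = 1/0.875 = 8/7.
Single-dose peak C₀ = D/Vd = 6750/250 = 27 μg/mL.
Steady-state peak Cmax,ss = C₀·R = 27 × 8/7 ≈ 30.857 μg/mL.
Steady-state trough Cmin,ss = Cmax,ss·f ≈ 30.857 × 0.125 ≈ 3.857 μg/mL.
Trough 3.9 μg/mL vs MEC 6 μg/mL: subtherapeutic.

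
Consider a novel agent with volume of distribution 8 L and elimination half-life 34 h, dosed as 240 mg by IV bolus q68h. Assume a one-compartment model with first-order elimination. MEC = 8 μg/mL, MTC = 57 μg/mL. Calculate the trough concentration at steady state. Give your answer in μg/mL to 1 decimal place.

τ = 68 h = 2 half-lives, so f = (1/2)^2 = 0.25.
Accumulation ratio R = 1/(1 − f) = 1/0.75 = 4/3.
Single-dose peak C₀ = D/Vd = 240/8 = 30 μg/mL.
Steady-state peak Cmax,ss = C₀·R = 30 × 4/3 ≈ 40.000 μg/mL.
Steady-state trough Cmin,ss = Cmax,ss·f ≈ 40.000 × 0.25 ≈ 10.000 μg/mL.
Trough 10.0 μg/mL vs MEC 8 μg/mL: adequate.

10.0 μg/mL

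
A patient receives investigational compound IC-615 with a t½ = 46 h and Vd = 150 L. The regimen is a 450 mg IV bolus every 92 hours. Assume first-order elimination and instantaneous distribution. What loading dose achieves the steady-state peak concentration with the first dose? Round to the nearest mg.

f = (1/2)^(92/46) ≈ 0.250000; accumulation ratio R = 1/(1−f) ≈ 1.33333.
Loading dose to hit Cmax,ss on first dose: D_load = D_maint·R ≈ 450 × 1.33333 ≈ 600.00 mg.

600 mg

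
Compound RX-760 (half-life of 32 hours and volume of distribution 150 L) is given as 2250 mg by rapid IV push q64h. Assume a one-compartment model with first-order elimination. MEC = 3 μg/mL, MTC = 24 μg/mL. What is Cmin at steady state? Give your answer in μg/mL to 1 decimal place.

The dosing interval is 2 half-lives, so f = 2^(−2) = 0.25.
Accumulation ratio R = 1/(1 − f) = 1/0.75 = 4/3.
Single-dose peak C₀ = D/Vd = 2250/150 = 15 μg/mL.
Steady-state peak Cmax,ss = C₀·R = 15 × 4/3 ≈ 20.000 μg/mL.
Steady-state trough Cmin,ss = Cmax,ss·f ≈ 20.000 × 0.25 ≈ 5.000 μg/mL.
Trough 5.0 μg/mL vs MEC 3 μg/mL: adequate.

5.0 μg/mL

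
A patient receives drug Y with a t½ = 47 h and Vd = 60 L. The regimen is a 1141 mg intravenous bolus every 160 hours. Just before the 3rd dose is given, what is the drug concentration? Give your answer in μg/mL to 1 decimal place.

f = (1/2)^(τ/t½) = (1/2)^(160/47) ≈ 0.0945.
C₀ = D/Vd = 1141/60 ≈ 19.017 μg/mL.
Before the 3rd dose, 2 doses have been given. Superposition: Cmin = C₀·(f + f²).
≈ 19.017 × (0.0945 + 0.0089) ≈ 19.017 × 0.1034 ≈ 1.966 μg/mL.

2.0 μg/mL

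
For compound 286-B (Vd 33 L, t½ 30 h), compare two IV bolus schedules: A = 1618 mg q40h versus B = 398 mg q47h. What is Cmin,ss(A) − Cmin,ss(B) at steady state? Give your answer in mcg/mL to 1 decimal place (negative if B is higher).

Regimen A: f = (1/2)^(40/30) ≈ 0.3969; Cmin,ss = (1618/33)·f/(1−f) ≈ 32.267 mcg/mL.
Regimen B: f = (1/2)^(47/30) ≈ 0.3376; Cmin,ss = (398/33)·f/(1−f) ≈ 6.147 mcg/mL.
Difference ≈ 32.267 − 6.147 ≈ 26.120 mcg/mL.

26.1 mcg/mL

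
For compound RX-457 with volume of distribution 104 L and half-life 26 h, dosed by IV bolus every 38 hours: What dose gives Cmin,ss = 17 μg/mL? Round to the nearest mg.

τ/t½ = 38/26 ≈ 1.4615, so f = (1/2)^(38/26) ≈ 0.363106.
Cmin,ss = (D/Vd)·f/(1−f), so D = Cmin,ss·Vd·(1−f)/f.
D = 17 × 104 × (1−f)/f ≈ 17 × 104 × 1.75402 ≈ 3101.11 mg.

3101 mg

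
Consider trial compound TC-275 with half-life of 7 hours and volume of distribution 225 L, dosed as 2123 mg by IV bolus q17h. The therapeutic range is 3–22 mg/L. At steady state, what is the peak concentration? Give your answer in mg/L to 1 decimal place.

Over one 17-h interval, 17/7 ≈ 2.4286 half-lives elapse, leaving f ≈ 0.1857 of each dose.
Accumulation ratio R = 1/(1 − f) ≈ 1/0.8143 ≈ 1.2280.
Single-dose peak C₀ = D/Vd = 2123/225 ≈ 9.436 mg/L.
Cmax,ss = C₀/(1 − f) ≈ 9.436/0.8143 ≈ 11.588 mg/L.
Peak 11.6 mg/L vs MTC 22 mg/L: below toxic threshold.

11.6 mg/L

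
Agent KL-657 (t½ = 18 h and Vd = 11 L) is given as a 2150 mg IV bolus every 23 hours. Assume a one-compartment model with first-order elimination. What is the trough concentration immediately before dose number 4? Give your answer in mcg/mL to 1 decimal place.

f = (1/2)^(τ/t½) = (1/2)^(23/18) ≈ 0.4124.
C₀ = D/Vd = 2150/11 ≈ 195.455 mcg/mL.
Before the 4th dose, 3 doses have been given. Superposition: Cmin = C₀·(f + f² + … + f^3).
≈ 195.455 × (0.4124 + 0.1701 + 0.0701) ≈ 195.455 × 0.6526 ≈ 127.554 mcg/mL.

127.6 mcg/mL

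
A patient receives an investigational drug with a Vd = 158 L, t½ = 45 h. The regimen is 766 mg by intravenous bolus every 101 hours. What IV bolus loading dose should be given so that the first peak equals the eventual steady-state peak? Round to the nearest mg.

f = (1/2)^(101/45) ≈ 0.211035; accumulation ratio R = 1/(1−f) ≈ 1.26748.
Loading dose to hit Cmax,ss on first dose: D_load = D_maint·R ≈ 766 × 1.26748 ≈ 970.89 mg.

971 mg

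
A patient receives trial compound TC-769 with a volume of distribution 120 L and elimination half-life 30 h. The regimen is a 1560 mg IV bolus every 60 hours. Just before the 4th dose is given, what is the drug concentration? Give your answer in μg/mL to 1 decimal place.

f = (1/2)^(τ/t½) = (1/2)^(60/30) ≈ 0.2500.
C₀ = D/Vd = 1560/120 ≈ 13.000 μg/mL.
Before the 4th dose, 3 doses have been given. Superposition: Cmin = C₀·(f + f² + … + f^3).
≈ 13.000 × (0.2500 + 0.0625 + 0.0156) ≈ 13.000 × 0.3281 ≈ 4.265 μg/mL.

4.3 μg/mL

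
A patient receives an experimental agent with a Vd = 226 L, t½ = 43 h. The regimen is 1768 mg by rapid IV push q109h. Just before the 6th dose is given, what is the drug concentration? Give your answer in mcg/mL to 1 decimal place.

f = (1/2)^(τ/t½) = (1/2)^(109/43) ≈ 0.1726.
C₀ = D/Vd = 1768/226 ≈ 7.823 mcg/mL.
Before the 6th dose, 5 doses have been given. Superposition: Cmin = C₀·(f + f² + … + f^5).
≈ 7.823 × (0.1726 + 0.0298 + 0.0051 + 0.0009 + 0.0002) ≈ 7.823 × 0.2086 ≈ 1.632 mcg/mL.

1.6 mcg/mL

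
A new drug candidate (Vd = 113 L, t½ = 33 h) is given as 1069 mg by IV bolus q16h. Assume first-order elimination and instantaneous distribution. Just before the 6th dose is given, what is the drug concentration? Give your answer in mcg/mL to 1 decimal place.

19.3 mcg/mL

f = (1/2)^(τ/t½) = (1/2)^(16/33) ≈ 0.7146.
C₀ = D/Vd = 1069/113 ≈ 9.460 mcg/mL.
Before the 6th dose, 5 doses have been given. Superposition: Cmin = C₀·(f + f² + … + f^5).
≈ 9.460 × (0.7146 + 0.5107 + 0.3649 + 0.2608 + 0.1863) ≈ 9.460 × 2.0373 ≈ 19.273 mcg/mL.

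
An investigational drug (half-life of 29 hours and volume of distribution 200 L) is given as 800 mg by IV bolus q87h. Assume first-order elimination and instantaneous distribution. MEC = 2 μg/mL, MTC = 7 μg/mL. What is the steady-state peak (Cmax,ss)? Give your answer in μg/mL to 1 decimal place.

τ = 87 h = 3 half-lives, so f = (1/2)^3 = 0.125.
At steady state, R = 1/(1 − 0.125) = 8/7.
Single-dose peak C₀ = D/Vd = 800/200 = 4 μg/mL.
Steady-state peak Cmax,ss = C₀·R = 4 × 8/7 ≈ 4.571 μg/mL.
Peak 4.6 μg/mL vs MTC 7 μg/mL: below toxic threshold.

4.6 μg/mL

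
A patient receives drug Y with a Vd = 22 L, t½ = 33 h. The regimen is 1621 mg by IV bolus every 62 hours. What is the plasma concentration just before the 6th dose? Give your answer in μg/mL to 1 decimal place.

f = (1/2)^(τ/t½) = (1/2)^(62/33) ≈ 0.2719.
C₀ = D/Vd = 1621/22 ≈ 73.682 μg/mL.
Before the 6th dose, 5 doses have been given. Superposition: Cmin = C₀·(f + f² + … + f^5).
≈ 73.682 × (0.2719 + 0.0739 + 0.0201 + 0.0055 + 0.0015) ≈ 73.682 × 0.3729 ≈ 27.476 μg/mL.

27.5 μg/mL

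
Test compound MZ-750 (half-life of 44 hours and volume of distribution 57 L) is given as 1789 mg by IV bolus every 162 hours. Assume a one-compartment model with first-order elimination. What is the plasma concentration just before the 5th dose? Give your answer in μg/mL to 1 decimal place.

2.7 μg/mL

f = (1/2)^(τ/t½) = (1/2)^(162/44) ≈ 0.0779.
C₀ = D/Vd = 1789/57 ≈ 31.386 μg/mL.
Before the 5th dose, 4 doses have been given. Superposition: Cmin = C₀·(f + f² + … + f^4).
≈ 31.386 × (0.0779 + 0.0061 + 0.0005 + 0.0000) ≈ 31.386 × 0.0845 ≈ 2.652 μg/mL.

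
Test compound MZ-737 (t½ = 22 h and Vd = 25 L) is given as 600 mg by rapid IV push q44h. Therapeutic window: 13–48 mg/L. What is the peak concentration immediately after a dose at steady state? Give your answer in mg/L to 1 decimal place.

The dosing interval is 2 half-lives, so f = 2^(−2) = 0.25.
Accumulation ratio R = 1/(1 − f) = 1/0.75 = 4/3.
Single-dose peak C₀ = D/Vd = 600/25 = 24 mg/L.
Steady-state peak Cmax,ss = C₀·R = 24 × 4/3 ≈ 32.000 mg/L.
Peak 32.0 mg/L vs MTC 48 mg/L: below toxic threshold.

32.0 mg/L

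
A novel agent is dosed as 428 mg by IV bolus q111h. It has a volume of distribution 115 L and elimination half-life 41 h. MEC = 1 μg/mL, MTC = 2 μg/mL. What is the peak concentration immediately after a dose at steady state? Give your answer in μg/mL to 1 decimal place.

4.4 μg/mL

Over one 111-h interval, 111/41 ≈ 2.7073 half-lives elapse, leaving f ≈ 0.1531 of each dose.
At steady state, accumulation factor R = 1/(1 − e^(−kτ)) ≈ 1.1808.
Each bolus raises the concentration by D/Vd = 428/115 ≈ 3.722 μg/mL.
Steady-state peak Cmax,ss = C₀·R ≈ 3.722 × 1.1808 ≈ 4.395 μg/mL.
Peak 4.4 μg/mL vs MTC 2 μg/mL: exceeds toxic threshold.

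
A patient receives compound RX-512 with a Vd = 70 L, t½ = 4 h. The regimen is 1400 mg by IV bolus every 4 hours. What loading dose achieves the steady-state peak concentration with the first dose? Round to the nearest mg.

2800 mg

f = (1/2)^(4/4) ≈ 0.500000; accumulation ratio R = 1/(1−f) ≈ 2.00000.
Loading dose to hit Cmax,ss on first dose: D_load = D_maint·R ≈ 1400 × 2.00000 ≈ 2800.00 mg.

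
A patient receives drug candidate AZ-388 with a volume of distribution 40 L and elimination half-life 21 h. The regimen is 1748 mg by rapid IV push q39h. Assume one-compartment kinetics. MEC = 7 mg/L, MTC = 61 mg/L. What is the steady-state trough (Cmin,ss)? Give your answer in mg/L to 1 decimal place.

16.7 mg/L

τ/t½ = 39/21 ≈ 1.8571, so fraction remaining f = (1/2)^(39/21) ≈ 0.2760.
Single-dose peak C₀ = D/Vd = 1748/40 ≈ 43.700 mg/L.
Steady-state trough Cmin,ss = C₀·f/(1−f) ≈ 43.700 × 0.2760/0.7240 ≈ 16.659 mg/L.
Trough 16.7 mg/L vs MEC 7 mg/L: adequate.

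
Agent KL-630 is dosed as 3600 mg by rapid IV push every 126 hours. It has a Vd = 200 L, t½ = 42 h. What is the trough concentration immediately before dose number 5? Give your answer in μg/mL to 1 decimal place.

2.6 μg/mL

f = (1/2)^(τ/t½) = (1/2)^(126/42) ≈ 0.1250.
C₀ = D/Vd = 3600/200 ≈ 18.000 μg/mL.
Before the 5th dose, 4 doses have been given. Superposition: Cmin = C₀·(f + f² + … + f^4).
≈ 18.000 × (0.1250 + 0.0156 + 0.0020 + 0.0002) ≈ 18.000 × 0.1428 ≈ 2.570 μg/mL.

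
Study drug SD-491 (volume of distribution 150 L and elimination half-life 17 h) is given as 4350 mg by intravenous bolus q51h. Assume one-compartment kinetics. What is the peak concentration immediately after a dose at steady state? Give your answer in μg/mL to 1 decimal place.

33.1 μg/mL

τ = 51 h = 3 half-lives, so f = (1/2)^3 = 0.125.
At steady state, R = 1/(1 − 0.125) = 8/7.
Single-dose peak C₀ = D/Vd = 4350/150 = 29 μg/mL.
Steady-state peak Cmax,ss = C₀·R = 29 × 8/7 ≈ 33.143 μg/mL.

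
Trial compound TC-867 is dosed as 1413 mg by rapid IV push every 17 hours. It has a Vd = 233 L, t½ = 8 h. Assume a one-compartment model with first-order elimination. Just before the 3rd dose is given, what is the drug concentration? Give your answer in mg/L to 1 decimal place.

1.7 mg/L

f = (1/2)^(τ/t½) = (1/2)^(17/8) ≈ 0.2293.
C₀ = D/Vd = 1413/233 ≈ 6.064 mg/L.
Before the 3rd dose, 2 doses have been given. Superposition: Cmin = C₀·(f + f²).
≈ 6.064 × (0.2293 + 0.0526) ≈ 6.064 × 0.2819 ≈ 1.709 mg/L.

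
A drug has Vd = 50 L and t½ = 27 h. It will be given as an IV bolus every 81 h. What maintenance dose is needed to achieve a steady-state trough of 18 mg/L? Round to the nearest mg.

6300 mg

τ/t½ = 81/27 ≈ 3, so f = (1/2)^(81/27) ≈ 0.125000.
Cmin,ss = (D/Vd)·f/(1−f), so D = Cmin,ss·Vd·(1−f)/f.
D = 18 × 50 × (1−f)/f ≈ 18 × 50 × 7.00000 ≈ 6300.00 mg.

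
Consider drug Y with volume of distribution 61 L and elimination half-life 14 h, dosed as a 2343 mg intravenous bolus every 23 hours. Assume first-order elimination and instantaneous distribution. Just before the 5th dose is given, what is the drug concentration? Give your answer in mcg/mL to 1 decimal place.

17.9 mcg/mL

f = (1/2)^(τ/t½) = (1/2)^(23/14) ≈ 0.3202.
C₀ = D/Vd = 2343/61 ≈ 38.410 mcg/mL.
Before the 5th dose, 4 doses have been given. Superposition: Cmin = C₀·(f + f² + … + f^4).
≈ 38.410 × (0.3202 + 0.1025 + 0.0328 + 0.0105) ≈ 38.410 × 0.4660 ≈ 17.899 mcg/mL.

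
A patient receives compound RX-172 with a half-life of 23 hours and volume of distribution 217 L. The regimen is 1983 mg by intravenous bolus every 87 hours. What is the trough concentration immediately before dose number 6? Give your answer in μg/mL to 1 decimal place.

0.7 μg/mL

f = (1/2)^(τ/t½) = (1/2)^(87/23) ≈ 0.0727.
C₀ = D/Vd = 1983/217 ≈ 9.138 μg/mL.
Before the 6th dose, 5 doses have been given. Superposition: Cmin = C₀·(f + f² + … + f^5).
≈ 9.138 × (0.0727 + 0.0053 + 0.0004 + 0.0000 + 0.0000) ≈ 9.138 × 0.0784 ≈ 0.716 μg/mL.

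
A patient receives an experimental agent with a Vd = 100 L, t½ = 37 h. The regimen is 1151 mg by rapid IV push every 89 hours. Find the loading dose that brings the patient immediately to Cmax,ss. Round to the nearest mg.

f = (1/2)^(89/37) ≈ 0.188756; accumulation ratio R = 1/(1−f) ≈ 1.23267.
Loading dose to hit Cmax,ss on first dose: D_load = D_maint·R ≈ 1151 × 1.23267 ≈ 1418.80 mg.

1419 mg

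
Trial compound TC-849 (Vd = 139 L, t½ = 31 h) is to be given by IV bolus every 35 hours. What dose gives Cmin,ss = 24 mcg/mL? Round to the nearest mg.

3960 mg

τ/t½ = 35/31 ≈ 1.129, so f = (1/2)^(35/31) ≈ 0.457222.
Cmin,ss = (D/Vd)·f/(1−f), so D = Cmin,ss·Vd·(1−f)/f.
D = 24 × 139 × (1−f)/f ≈ 24 × 139 × 1.18712 ≈ 3960.23 mg.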